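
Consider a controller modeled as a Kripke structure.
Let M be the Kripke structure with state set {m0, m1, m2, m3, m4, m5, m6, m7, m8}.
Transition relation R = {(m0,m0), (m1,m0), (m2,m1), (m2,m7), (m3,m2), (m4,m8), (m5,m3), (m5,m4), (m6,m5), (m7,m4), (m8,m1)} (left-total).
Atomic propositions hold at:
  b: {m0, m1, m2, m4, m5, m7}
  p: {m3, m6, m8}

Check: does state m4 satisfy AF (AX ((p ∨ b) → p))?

Yes

Sat(p ∨ b) = {m0, m1, m2, m3, m4, m5, m6, m7, m8}
Sat((p ∨ b) → p) = {m3, m6, m8}
Sat(AX ((p ∨ b) → p)) = {s : every successor in {m3, m6, m8}} = {m4}
AF (AX ((p ∨ b) → p)): least fixpoint, start Z0 = {m4}, add states with every successor in Z. Z1 = {m4, m7}; fixed.
Sat(AF (AX ((p ∨ b) → p))) = {m4, m7}
m4 ∈ Sat(AF (AX ((p ∨ b) → p))) = {m4, m7}, so the formula holds at m4.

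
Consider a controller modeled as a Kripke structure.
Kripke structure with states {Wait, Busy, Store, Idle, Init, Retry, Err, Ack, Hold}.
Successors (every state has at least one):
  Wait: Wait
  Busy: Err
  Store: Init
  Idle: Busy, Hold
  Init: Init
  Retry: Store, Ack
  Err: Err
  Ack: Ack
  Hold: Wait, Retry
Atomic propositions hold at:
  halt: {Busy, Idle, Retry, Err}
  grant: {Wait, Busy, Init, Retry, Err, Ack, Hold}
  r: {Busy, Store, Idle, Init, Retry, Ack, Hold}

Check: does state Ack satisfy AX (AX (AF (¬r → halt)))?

Sat(¬r) = {Wait, Err}
Sat(¬r → halt) = {Busy, Store, Idle, Init, Retry, Err, Ack, Hold}
AF (¬r → halt): least fixpoint, start Z0 = {Busy, Store, Idle, Init, Retry, Err, Ack, Hold}, add states with every successor in Z. Already a fixed point.
Sat(AF (¬r → halt)) = {Busy, Store, Idle, Init, Retry, Err, Ack, Hold}
Sat(AX (AF (¬r → halt))) = {s : every successor in {Busy, Store, Idle, Init, Retry, Err, Ack, Hold}} = {Busy, Store, Idle, Init, Retry, Err, Ack}
Sat(AX (AX (AF (¬r → halt)))) = {s : every successor in {Busy, Store, Idle, Init, Retry, Err, Ack}} = {Busy, Store, Init, Retry, Err, Ack}
Ack ∈ Sat(AX (AX (AF (¬r → halt)))) = {Busy, Store, Init, Retry, Err, Ack}, so the formula holds at Ack.

Yes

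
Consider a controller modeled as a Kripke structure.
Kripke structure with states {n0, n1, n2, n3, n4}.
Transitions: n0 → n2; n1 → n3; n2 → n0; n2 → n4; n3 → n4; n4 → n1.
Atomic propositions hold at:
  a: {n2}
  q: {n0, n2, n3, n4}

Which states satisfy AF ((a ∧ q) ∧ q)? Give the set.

{n0, n2}

Sat(a ∧ q) = {n2}
Sat((a ∧ q) ∧ q) = {n2}
AF ((a ∧ q) ∧ q): least fixpoint, start Z0 = {n2}, add states with every successor in Z. Z1 = {n0, n2}; fixed.
Sat(AF ((a ∧ q) ∧ q)) = {n0, n2}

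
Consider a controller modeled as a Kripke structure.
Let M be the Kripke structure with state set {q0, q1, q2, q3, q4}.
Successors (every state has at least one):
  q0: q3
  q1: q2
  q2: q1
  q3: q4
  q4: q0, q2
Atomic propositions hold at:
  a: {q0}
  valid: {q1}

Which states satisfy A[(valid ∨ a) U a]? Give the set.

Sat(valid ∨ a) = {q0, q1}
A[(valid ∨ a) U a]: least fixpoint, start Z0 = Sat(a) = {q0}, add states in Sat(valid ∨ a) with every successor in Z. Already a fixed point.
Sat(A[(valid ∨ a) U a]) = {q0}

{q0}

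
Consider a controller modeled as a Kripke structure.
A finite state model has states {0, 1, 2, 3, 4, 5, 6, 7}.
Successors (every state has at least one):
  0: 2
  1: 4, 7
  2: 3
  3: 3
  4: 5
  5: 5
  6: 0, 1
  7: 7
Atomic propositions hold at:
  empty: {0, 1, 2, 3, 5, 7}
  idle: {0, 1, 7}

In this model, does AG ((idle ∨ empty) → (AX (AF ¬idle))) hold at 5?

Sat(idle ∨ empty) = {0, 1, 2, 3, 5, 7}
Sat(¬idle) = {2, 3, 4, 5, 6}
AF ¬idle: least fixpoint, start Z0 = {2, 3, 4, 5, 6}, add states with every successor in Z. Z1 = {0, 2, 3, 4, 5, 6}; fixed.
Sat(AF ¬idle) = {0, 2, 3, 4, 5, 6}
Sat(AX (AF ¬idle)) = {s : every successor in {0, 2, 3, 4, 5, 6}} = {0, 2, 3, 4, 5}
Sat((idle ∨ empty) → (AX (AF ¬idle))) = {0, 2, 3, 4, 5, 6}
AG ((idle ∨ empty) → (AX (AF ¬idle))): greatest fixpoint, start Z0 = {0, 2, 3, 4, 5, 6}, keep only states in Sat with every successor in Z. Z1 = {0, 2, 3, 4, 5}; fixed.
Sat(AG ((idle ∨ empty) → (AX (AF ¬idle)))) = {0, 2, 3, 4, 5}
5 ∈ Sat(AG ((idle ∨ empty) → (AX (AF ¬idle)))) = {0, 2, 3, 4, 5}, so the formula holds at 5.

Yes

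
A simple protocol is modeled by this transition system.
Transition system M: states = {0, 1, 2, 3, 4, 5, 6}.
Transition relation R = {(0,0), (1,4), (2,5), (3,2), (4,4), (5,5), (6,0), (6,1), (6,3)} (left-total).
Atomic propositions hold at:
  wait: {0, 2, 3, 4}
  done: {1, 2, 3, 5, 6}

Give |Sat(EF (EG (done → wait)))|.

Sat(done → wait) = {0, 2, 3, 4}
EG (done → wait): greatest fixpoint, start Z0 = {0, 2, 3, 4}, keep only states in Sat with some successor in Z. Z1 = {0, 3, 4}; Z2 = {0, 4}; fixed.
Sat(EG (done → wait)) = {0, 4}
EF (EG (done → wait)): least fixpoint, start Z0 = {0, 4}, add states with some successor in Z. Z1 = {0, 1, 4, 6}; fixed.
Sat(EF (EG (done → wait))) = {0, 1, 4, 6}
|Sat(EF (EG (done → wait)))| = |{0, 1, 4, 6}| = 4.

4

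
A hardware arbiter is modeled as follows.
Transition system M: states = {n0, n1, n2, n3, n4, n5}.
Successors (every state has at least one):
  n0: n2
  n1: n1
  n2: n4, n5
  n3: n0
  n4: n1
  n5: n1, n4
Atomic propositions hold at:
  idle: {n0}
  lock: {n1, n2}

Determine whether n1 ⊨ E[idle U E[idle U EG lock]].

EG lock: greatest fixpoint, start Z0 = {n1, n2}, keep only states in Sat with some successor in Z. Z1 = {n1}; fixed.
Sat(EG lock) = {n1}
E[idle U EG lock]: least fixpoint, start Z0 = Sat(EG lock) = {n1}, add states in Sat(idle) with some successor in Z. Already a fixed point.
Sat(E[idle U EG lock]) = {n1}
E[idle U E[idle U EG lock]]: least fixpoint, start Z0 = Sat(E[idle U EG lock]) = {n1}, add states in Sat(idle) with some successor in Z. Already a fixed point.
Sat(E[idle U E[idle U EG lock]]) = {n1}
n1 ∈ Sat(E[idle U E[idle U EG lock]]) = {n1}, so the formula holds at n1.

Yes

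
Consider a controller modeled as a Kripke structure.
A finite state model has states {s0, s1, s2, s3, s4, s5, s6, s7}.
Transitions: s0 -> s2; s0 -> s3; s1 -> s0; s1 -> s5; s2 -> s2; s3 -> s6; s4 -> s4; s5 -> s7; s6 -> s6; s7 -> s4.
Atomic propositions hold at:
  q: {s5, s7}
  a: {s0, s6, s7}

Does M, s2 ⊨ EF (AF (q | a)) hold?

No

Sat(q | a) = {s0, s5, s6, s7}
AF (q | a): least fixpoint, start Z0 = {s0, s5, s6, s7}, add states with every successor in Z. Z1 = {s0, s1, s3, s5, s6, s7}; fixed.
Sat(AF (q | a)) = {s0, s1, s3, s5, s6, s7}
EF (AF (q | a)): least fixpoint, start Z0 = {s0, s1, s3, s5, s6, s7}, add states with some successor in Z. Already a fixed point.
Sat(EF (AF (q | a))) = {s0, s1, s3, s5, s6, s7}
s2 ∉ Sat(EF (AF (q | a))) = {s0, s1, s3, s5, s6, s7}, so the formula does not hold at s2.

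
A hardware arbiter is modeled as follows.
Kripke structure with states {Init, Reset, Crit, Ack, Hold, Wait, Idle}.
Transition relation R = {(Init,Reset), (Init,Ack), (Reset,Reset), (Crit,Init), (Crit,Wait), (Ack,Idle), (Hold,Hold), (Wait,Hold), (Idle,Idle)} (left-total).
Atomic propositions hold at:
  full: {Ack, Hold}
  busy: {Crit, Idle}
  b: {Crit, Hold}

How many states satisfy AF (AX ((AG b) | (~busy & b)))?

AG b: greatest fixpoint, start Z0 = {Crit, Hold}, keep only states in Sat with every successor in Z. Z1 = {Hold}; fixed.
Sat(AG b) = {Hold}
Sat(~busy) = {Init, Reset, Ack, Hold, Wait}
Sat(~busy & b) = {Hold}
Sat((AG b) | (~busy & b)) = {Hold}
Sat(AX ((AG b) | (~busy & b))) = {s : every successor in {Hold}} = {Hold, Wait}
AF (AX ((AG b) | (~busy & b))): least fixpoint, start Z0 = {Hold, Wait}, add states with every successor in Z. Already a fixed point.
Sat(AF (AX ((AG b) | (~busy & b)))) = {Hold, Wait}
|Sat(AF (AX ((AG b) | (~busy & b))))| = |{Hold, Wait}| = 2.

2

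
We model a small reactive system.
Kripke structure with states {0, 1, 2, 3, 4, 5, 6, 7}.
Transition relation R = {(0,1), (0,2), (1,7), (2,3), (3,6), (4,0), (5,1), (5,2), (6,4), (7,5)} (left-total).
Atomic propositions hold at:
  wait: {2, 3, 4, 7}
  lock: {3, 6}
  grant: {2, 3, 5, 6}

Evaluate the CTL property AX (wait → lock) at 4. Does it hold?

Yes

Sat(wait → lock) = {0, 1, 3, 5, 6}
Sat(AX (wait → lock)) = {s : every successor in {0, 1, 3, 5, 6}} = {2, 3, 4, 7}
4 ∈ Sat(AX (wait → lock)) = {2, 3, 4, 7}, so the formula holds at 4.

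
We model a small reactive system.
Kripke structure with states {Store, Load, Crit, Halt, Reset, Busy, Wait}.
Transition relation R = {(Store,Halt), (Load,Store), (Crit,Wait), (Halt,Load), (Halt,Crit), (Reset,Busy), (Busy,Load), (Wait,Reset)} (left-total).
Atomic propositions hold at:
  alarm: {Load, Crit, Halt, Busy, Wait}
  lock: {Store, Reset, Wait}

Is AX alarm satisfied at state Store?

Yes

Sat(AX alarm) = {s : every successor in {Load, Crit, Halt, Busy, Wait}} = {Store, Crit, Halt, Reset, Busy}
Store ∈ Sat(AX alarm) = {Store, Crit, Halt, Reset, Busy}, so the formula holds at Store.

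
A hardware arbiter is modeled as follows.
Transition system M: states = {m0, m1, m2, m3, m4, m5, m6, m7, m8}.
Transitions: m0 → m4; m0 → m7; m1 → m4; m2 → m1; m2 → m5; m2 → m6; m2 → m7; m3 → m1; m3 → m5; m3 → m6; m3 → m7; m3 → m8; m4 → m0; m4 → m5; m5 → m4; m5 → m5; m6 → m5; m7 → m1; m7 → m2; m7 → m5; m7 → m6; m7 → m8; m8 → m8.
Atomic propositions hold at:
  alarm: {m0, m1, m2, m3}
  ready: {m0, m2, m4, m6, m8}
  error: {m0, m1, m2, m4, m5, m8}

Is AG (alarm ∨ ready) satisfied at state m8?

Yes

Sat(alarm ∨ ready) = {m0, m1, m2, m3, m4, m6, m8}
AG (alarm ∨ ready): greatest fixpoint, start Z0 = {m0, m1, m2, m3, m4, m6, m8}, keep only states in Sat with every successor in Z. Z1 = {m1, m8}; Z2 = {m8}; fixed.
Sat(AG (alarm ∨ ready)) = {m8}
m8 ∈ Sat(AG (alarm ∨ ready)) = {m8}, so the formula holds at m8.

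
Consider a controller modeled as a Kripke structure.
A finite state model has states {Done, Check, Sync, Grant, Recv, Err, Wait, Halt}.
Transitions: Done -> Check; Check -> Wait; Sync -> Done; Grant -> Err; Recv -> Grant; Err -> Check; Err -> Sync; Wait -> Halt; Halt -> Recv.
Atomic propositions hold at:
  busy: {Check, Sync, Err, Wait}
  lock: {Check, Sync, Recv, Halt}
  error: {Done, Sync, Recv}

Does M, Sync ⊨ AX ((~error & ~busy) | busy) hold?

Sat(~error) = {Check, Grant, Err, Wait, Halt}
Sat(~busy) = {Done, Grant, Recv, Halt}
Sat(~error & ~busy) = {Grant, Halt}
Sat((~error & ~busy) | busy) = {Check, Sync, Grant, Err, Wait, Halt}
Sat(AX ((~error & ~busy) | busy)) = {s : every successor in {Check, Sync, Grant, Err, Wait, Halt}} = {Done, Check, Grant, Recv, Err, Wait}
Sync ∉ Sat(AX ((~error & ~busy) | busy)) = {Done, Check, Grant, Recv, Err, Wait}, so the formula does not hold at Sync.

No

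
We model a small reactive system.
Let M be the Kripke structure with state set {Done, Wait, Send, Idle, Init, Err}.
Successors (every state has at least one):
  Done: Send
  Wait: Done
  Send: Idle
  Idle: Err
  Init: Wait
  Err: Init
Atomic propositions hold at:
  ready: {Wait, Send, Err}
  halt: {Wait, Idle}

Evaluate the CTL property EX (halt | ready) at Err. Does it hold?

No

Sat(halt | ready) = {Wait, Send, Idle, Err}
Sat(EX (halt | ready)) = {s : some successor in {Wait, Send, Idle, Err}} = {Done, Send, Idle, Init}
Err ∉ Sat(EX (halt | ready)) = {Done, Send, Idle, Init}, so the formula does not hold at Err.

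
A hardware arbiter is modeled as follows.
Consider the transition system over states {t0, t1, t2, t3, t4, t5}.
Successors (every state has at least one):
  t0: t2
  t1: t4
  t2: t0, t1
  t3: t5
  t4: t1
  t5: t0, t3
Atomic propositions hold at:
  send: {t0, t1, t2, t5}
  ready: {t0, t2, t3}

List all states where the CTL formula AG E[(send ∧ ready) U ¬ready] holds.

Sat(send ∧ ready) = {t0, t2}
Sat(¬ready) = {t1, t4, t5}
E[(send ∧ ready) U ¬ready]: least fixpoint, start Z0 = Sat(¬ready) = {t1, t4, t5}, add states in Sat(send ∧ ready) with some successor in Z. Z1 = {t1, t2, t4, t5}; Z2 = {t0, t1, t2, t4, t5}; fixed.
Sat(E[(send ∧ ready) U ¬ready]) = {t0, t1, t2, t4, t5}
AG E[(send ∧ ready) U ¬ready]: greatest fixpoint, start Z0 = {t0, t1, t2, t4, t5}, keep only states in Sat with every successor in Z. Z1 = {t0, t1, t2, t4}; fixed.
Sat(AG E[(send ∧ ready) U ¬ready]) = {t0, t1, t2, t4}

{t0, t1, t2, t4}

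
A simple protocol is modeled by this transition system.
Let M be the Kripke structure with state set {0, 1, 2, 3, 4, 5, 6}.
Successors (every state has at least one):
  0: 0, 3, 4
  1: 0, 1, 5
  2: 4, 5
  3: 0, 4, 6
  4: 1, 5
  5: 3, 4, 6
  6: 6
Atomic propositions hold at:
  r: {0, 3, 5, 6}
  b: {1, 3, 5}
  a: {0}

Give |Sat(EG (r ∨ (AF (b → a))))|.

Sat(b → a) = {0, 2, 4, 6}
AF (b → a): least fixpoint, start Z0 = {0, 2, 4, 6}, add states with every successor in Z. Z1 = {0, 2, 3, 4, 6}; Z2 = {0, 2, 3, 4, 5, 6}; fixed.
Sat(AF (b → a)) = {0, 2, 3, 4, 5, 6}
Sat(r ∨ (AF (b → a))) = {0, 2, 3, 4, 5, 6}
EG (r ∨ (AF (b → a))): greatest fixpoint, start Z0 = {0, 2, 3, 4, 5, 6}, keep only states in Sat with some successor in Z. Already a fixed point.
Sat(EG (r ∨ (AF (b → a)))) = {0, 2, 3, 4, 5, 6}
|Sat(EG (r ∨ (AF (b → a))))| = |{0, 2, 3, 4, 5, 6}| = 6.

6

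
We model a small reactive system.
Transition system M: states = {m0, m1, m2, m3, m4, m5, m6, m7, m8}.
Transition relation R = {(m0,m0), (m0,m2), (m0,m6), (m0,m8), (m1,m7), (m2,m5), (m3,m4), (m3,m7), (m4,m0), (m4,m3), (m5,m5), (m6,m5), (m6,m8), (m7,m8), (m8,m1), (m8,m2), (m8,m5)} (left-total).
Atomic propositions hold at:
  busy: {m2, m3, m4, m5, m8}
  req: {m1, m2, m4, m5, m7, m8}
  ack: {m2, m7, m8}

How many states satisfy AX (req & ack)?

Sat(req & ack) = {m2, m7, m8}
Sat(AX (req & ack)) = {s : every successor in {m2, m7, m8}} = {m1, m7}
|Sat(AX (req & ack))| = |{m1, m7}| = 2.

2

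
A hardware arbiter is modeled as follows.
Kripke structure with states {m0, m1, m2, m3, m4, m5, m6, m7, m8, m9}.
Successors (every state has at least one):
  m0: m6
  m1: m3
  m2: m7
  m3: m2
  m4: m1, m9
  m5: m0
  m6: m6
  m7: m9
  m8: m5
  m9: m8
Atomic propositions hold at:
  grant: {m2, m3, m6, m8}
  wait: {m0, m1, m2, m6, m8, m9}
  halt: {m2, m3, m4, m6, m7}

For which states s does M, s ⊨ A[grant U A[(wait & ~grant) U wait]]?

{m0, m1, m2, m3, m6, m8, m9}

Sat(~grant) = {m0, m1, m4, m5, m7, m9}
Sat(wait & ~grant) = {m0, m1, m9}
A[(wait & ~grant) U wait]: least fixpoint, start Z0 = Sat(wait) = {m0, m1, m2, m6, m8, m9}, add states in Sat(wait & ~grant) with every successor in Z. Already a fixed point.
Sat(A[(wait & ~grant) U wait]) = {m0, m1, m2, m6, m8, m9}
A[grant U A[(wait & ~grant) U wait]]: least fixpoint, start Z0 = Sat(A[(wait & ~grant) U wait]) = {m0, m1, m2, m6, m8, m9}, add states in Sat(grant) with every successor in Z. Z1 = {m0, m1, m2, m3, m6, m8, m9}; fixed.
Sat(A[grant U A[(wait & ~grant) U wait]]) = {m0, m1, m2, m3, m6, m8, m9}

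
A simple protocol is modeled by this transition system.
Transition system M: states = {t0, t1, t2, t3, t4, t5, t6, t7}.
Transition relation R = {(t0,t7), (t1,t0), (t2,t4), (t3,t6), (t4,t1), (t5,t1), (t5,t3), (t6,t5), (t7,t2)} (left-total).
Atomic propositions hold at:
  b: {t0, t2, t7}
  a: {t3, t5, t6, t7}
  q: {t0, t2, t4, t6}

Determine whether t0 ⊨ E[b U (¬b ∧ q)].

Yes

Sat(¬b) = {t1, t3, t4, t5, t6}
Sat(¬b ∧ q) = {t4, t6}
E[b U (¬b ∧ q)]: least fixpoint, start Z0 = Sat((¬b ∧ q)) = {t4, t6}, add states in Sat(b) with some successor in Z. Z1 = {t2, t4, t6}; Z2 = {t2, t4, t6, t7}; Z3 = {t0, t2, t4, t6, t7}; fixed.
Sat(E[b U (¬b ∧ q)]) = {t0, t2, t4, t6, t7}
t0 ∈ Sat(E[b U (¬b ∧ q)]) = {t0, t2, t4, t6, t7}, so the formula holds at t0.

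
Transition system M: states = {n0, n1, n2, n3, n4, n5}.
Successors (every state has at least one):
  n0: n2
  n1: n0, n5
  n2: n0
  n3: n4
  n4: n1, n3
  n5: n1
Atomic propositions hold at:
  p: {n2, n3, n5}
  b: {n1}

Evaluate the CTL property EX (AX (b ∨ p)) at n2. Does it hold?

Yes

Sat(b ∨ p) = {n1, n2, n3, n5}
Sat(AX (b ∨ p)) = {s : every successor in {n1, n2, n3, n5}} = {n0, n4, n5}
Sat(EX (AX (b ∨ p))) = {s : some successor in {n0, n4, n5}} = {n1, n2, n3}
n2 ∈ Sat(EX (AX (b ∨ p))) = {n1, n2, n3}, so the formula holds at n2.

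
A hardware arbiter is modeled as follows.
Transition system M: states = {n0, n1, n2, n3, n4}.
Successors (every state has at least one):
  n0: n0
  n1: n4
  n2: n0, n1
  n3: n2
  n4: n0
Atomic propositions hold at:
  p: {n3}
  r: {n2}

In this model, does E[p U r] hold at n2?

Yes

E[p U r]: least fixpoint, start Z0 = Sat(r) = {n2}, add states in Sat(p) with some successor in Z. Z1 = {n2, n3}; fixed.
Sat(E[p U r]) = {n2, n3}
n2 ∈ Sat(E[p U r]) = {n2, n3}, so the formula holds at n2.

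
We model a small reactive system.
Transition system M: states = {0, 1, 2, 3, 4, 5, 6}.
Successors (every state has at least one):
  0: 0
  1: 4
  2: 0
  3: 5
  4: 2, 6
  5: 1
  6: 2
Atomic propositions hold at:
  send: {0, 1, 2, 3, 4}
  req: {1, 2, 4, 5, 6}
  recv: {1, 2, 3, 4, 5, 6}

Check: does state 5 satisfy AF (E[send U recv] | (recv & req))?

Yes

E[send U recv]: least fixpoint, start Z0 = Sat(recv) = {1, 2, 3, 4, 5, 6}, add states in Sat(send) with some successor in Z. Already a fixed point.
Sat(E[send U recv]) = {1, 2, 3, 4, 5, 6}
Sat(recv & req) = {1, 2, 4, 5, 6}
Sat(E[send U recv] | (recv & req)) = {1, 2, 3, 4, 5, 6}
AF (E[send U recv] | (recv & req)): least fixpoint, start Z0 = {1, 2, 3, 4, 5, 6}, add states with every successor in Z. Already a fixed point.
Sat(AF (E[send U recv] | (recv & req))) = {1, 2, 3, 4, 5, 6}
5 ∈ Sat(AF (E[send U recv] | (recv & req))) = {1, 2, 3, 4, 5, 6}, so the formula holds at 5.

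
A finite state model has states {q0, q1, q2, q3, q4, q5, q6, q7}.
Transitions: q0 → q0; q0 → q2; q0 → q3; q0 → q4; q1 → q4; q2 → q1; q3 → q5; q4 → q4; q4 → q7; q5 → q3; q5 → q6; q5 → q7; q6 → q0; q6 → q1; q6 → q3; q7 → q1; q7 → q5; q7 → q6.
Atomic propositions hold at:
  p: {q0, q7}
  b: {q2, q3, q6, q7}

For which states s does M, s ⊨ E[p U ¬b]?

Sat(¬b) = {q0, q1, q4, q5}
E[p U ¬b]: least fixpoint, start Z0 = Sat(¬b) = {q0, q1, q4, q5}, add states in Sat(p) with some successor in Z. Z1 = {q0, q1, q4, q5, q7}; fixed.
Sat(E[p U ¬b]) = {q0, q1, q4, q5, q7}

{q0, q1, q4, q5, q7}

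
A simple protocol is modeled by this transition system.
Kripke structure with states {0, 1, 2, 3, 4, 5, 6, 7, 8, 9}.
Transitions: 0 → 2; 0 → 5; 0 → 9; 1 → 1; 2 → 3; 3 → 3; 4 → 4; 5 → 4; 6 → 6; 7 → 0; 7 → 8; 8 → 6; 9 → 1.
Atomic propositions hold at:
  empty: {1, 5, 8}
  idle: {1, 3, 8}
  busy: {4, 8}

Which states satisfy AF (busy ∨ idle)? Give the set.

Sat(busy ∨ idle) = {1, 3, 4, 8}
AF (busy ∨ idle): least fixpoint, start Z0 = {1, 3, 4, 8}, add states with every successor in Z. Z1 = {1, 2, 3, 4, 5, 8, 9}; Z2 = {0, 1, 2, 3, 4, 5, 8, 9}; Z3 = {0, 1, 2, 3, 4, 5, 7, 8, 9}; fixed.
Sat(AF (busy ∨ idle)) = {0, 1, 2, 3, 4, 5, 7, 8, 9}

{0, 1, 2, 3, 4, 5, 7, 8, 9}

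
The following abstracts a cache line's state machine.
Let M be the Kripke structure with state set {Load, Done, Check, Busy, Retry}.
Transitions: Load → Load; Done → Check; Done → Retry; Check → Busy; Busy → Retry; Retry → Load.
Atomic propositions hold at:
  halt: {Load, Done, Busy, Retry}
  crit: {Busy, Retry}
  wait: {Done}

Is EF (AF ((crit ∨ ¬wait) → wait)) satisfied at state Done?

Yes

Sat(¬wait) = {Load, Check, Busy, Retry}
Sat(crit ∨ ¬wait) = {Load, Check, Busy, Retry}
Sat((crit ∨ ¬wait) → wait) = {Done}
AF ((crit ∨ ¬wait) → wait): least fixpoint, start Z0 = {Done}, add states with every successor in Z. Already a fixed point.
Sat(AF ((crit ∨ ¬wait) → wait)) = {Done}
EF (AF ((crit ∨ ¬wait) → wait)): least fixpoint, start Z0 = {Done}, add states with some successor in Z. Already a fixed point.
Sat(EF (AF ((crit ∨ ¬wait) → wait))) = {Done}
Done ∈ Sat(EF (AF ((crit ∨ ¬wait) → wait))) = {Done}, so the formula holds at Done.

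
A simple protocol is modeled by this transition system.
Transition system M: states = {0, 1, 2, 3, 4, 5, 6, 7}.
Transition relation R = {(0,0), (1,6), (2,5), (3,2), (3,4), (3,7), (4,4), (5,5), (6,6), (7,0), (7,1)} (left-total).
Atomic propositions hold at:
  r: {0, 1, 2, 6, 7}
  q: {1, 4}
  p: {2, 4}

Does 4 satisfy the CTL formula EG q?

Yes

EG q: greatest fixpoint, start Z0 = {1, 4}, keep only states in Sat with some successor in Z. Z1 = {4}; fixed.
Sat(EG q) = {4}
4 ∈ Sat(EG q) = {4}, so the formula holds at 4.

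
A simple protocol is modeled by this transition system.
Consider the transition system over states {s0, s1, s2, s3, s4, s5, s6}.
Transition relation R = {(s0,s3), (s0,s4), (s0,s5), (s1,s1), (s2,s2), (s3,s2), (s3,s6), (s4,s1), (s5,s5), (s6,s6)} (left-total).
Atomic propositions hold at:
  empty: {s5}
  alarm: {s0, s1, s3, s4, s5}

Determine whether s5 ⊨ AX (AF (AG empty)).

AG empty: greatest fixpoint, start Z0 = {s5}, keep only states in Sat with every successor in Z. Already a fixed point.
Sat(AG empty) = {s5}
AF (AG empty): least fixpoint, start Z0 = {s5}, add states with every successor in Z. Already a fixed point.
Sat(AF (AG empty)) = {s5}
Sat(AX (AF (AG empty))) = {s : every successor in {s5}} = {s5}
s5 ∈ Sat(AX (AF (AG empty))) = {s5}, so the formula holds at s5.

Yes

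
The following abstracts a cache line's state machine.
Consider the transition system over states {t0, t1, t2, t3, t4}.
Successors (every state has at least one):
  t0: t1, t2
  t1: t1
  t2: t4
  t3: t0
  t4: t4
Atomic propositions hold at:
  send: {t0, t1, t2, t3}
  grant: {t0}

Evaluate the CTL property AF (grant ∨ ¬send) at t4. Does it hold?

Yes

Sat(¬send) = {t4}
Sat(grant ∨ ¬send) = {t0, t4}
AF (grant ∨ ¬send): least fixpoint, start Z0 = {t0, t4}, add states with every successor in Z. Z1 = {t0, t2, t3, t4}; fixed.
Sat(AF (grant ∨ ¬send)) = {t0, t2, t3, t4}
t4 ∈ Sat(AF (grant ∨ ¬send)) = {t0, t2, t3, t4}, so the formula holds at t4.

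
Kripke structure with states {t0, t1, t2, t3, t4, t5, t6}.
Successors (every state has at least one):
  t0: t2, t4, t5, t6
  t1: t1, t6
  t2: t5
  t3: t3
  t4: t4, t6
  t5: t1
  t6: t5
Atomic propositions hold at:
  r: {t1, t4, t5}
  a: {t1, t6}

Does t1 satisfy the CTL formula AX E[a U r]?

Yes

E[a U r]: least fixpoint, start Z0 = Sat(r) = {t1, t4, t5}, add states in Sat(a) with some successor in Z. Z1 = {t1, t4, t5, t6}; fixed.
Sat(E[a U r]) = {t1, t4, t5, t6}
Sat(AX E[a U r]) = {s : every successor in {t1, t4, t5, t6}} = {t1, t2, t4, t5, t6}
t1 ∈ Sat(AX E[a U r]) = {t1, t2, t4, t5, t6}, so the formula holds at t1.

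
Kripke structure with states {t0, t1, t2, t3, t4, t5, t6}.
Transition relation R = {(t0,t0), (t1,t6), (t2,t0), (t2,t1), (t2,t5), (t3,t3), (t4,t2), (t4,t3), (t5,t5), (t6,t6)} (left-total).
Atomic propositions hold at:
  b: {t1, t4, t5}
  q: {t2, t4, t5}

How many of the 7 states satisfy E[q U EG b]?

3

EG b: greatest fixpoint, start Z0 = {t1, t4, t5}, keep only states in Sat with some successor in Z. Z1 = {t5}; fixed.
Sat(EG b) = {t5}
E[q U EG b]: least fixpoint, start Z0 = Sat(EG b) = {t5}, add states in Sat(q) with some successor in Z. Z1 = {t2, t5}; Z2 = {t2, t4, t5}; fixed.
Sat(E[q U EG b]) = {t2, t4, t5}
|Sat(E[q U EG b])| = |{t2, t4, t5}| = 3.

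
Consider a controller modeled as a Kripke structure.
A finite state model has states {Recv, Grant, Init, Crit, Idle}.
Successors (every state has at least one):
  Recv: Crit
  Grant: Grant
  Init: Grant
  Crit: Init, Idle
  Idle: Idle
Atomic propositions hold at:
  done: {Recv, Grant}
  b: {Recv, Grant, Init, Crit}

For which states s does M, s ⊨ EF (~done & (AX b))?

{Recv, Init, Crit}

Sat(~done) = {Init, Crit, Idle}
Sat(AX b) = {s : every successor in {Recv, Grant, Init, Crit}} = {Recv, Grant, Init}
Sat(~done & (AX b)) = {Init}
EF (~done & (AX b)): least fixpoint, start Z0 = {Init}, add states with some successor in Z. Z1 = {Init, Crit}; Z2 = {Recv, Init, Crit}; fixed.
Sat(EF (~done & (AX b))) = {Recv, Init, Crit}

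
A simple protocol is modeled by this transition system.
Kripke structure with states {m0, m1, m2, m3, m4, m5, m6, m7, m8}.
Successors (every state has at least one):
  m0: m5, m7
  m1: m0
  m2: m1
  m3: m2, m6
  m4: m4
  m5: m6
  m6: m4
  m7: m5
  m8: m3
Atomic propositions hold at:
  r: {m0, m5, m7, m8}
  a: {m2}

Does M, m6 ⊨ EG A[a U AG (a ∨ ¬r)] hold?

Sat(¬r) = {m1, m2, m3, m4, m6}
Sat(a ∨ ¬r) = {m1, m2, m3, m4, m6}
AG (a ∨ ¬r): greatest fixpoint, start Z0 = {m1, m2, m3, m4, m6}, keep only states in Sat with every successor in Z. Z1 = {m2, m3, m4, m6}; Z2 = {m3, m4, m6}; Z3 = {m4, m6}; fixed.
Sat(AG (a ∨ ¬r)) = {m4, m6}
A[a U AG (a ∨ ¬r)]: least fixpoint, start Z0 = Sat(AG (a ∨ ¬r)) = {m4, m6}, add states in Sat(a) with every successor in Z. Already a fixed point.
Sat(A[a U AG (a ∨ ¬r)]) = {m4, m6}
EG A[a U AG (a ∨ ¬r)]: greatest fixpoint, start Z0 = {m4, m6}, keep only states in Sat with some successor in Z. Already a fixed point.
Sat(EG A[a U AG (a ∨ ¬r)]) = {m4, m6}
m6 ∈ Sat(EG A[a U AG (a ∨ ¬r)]) = {m4, m6}, so the formula holds at m6.

Yes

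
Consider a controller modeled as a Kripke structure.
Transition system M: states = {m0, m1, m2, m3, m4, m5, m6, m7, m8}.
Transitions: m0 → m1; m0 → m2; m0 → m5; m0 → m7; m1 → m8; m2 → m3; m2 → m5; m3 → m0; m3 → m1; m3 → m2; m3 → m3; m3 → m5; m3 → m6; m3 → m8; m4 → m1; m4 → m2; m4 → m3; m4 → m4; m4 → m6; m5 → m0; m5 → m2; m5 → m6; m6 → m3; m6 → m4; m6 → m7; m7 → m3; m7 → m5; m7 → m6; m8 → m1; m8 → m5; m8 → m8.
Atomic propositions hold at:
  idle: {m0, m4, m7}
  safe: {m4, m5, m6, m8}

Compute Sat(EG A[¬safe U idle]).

Sat(¬safe) = {m0, m1, m2, m3, m7}
A[¬safe U idle]: least fixpoint, start Z0 = Sat(idle) = {m0, m4, m7}, add states in Sat(¬safe) with every successor in Z. Already a fixed point.
Sat(A[¬safe U idle]) = {m0, m4, m7}
EG A[¬safe U idle]: greatest fixpoint, start Z0 = {m0, m4, m7}, keep only states in Sat with some successor in Z. Z1 = {m0, m4}; Z2 = {m4}; fixed.
Sat(EG A[¬safe U idle]) = {m4}

{m4}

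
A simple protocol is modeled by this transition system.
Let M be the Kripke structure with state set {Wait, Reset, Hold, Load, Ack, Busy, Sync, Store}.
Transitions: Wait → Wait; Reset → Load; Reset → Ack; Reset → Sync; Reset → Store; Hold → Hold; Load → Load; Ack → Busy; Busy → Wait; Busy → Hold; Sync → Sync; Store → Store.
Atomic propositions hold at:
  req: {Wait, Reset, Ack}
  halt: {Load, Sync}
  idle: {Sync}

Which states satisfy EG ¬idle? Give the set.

Sat(¬idle) = {Wait, Reset, Hold, Load, Ack, Busy, Store}
EG ¬idle: greatest fixpoint, start Z0 = {Wait, Reset, Hold, Load, Ack, Busy, Store}, keep only states in Sat with some successor in Z. Already a fixed point.
Sat(EG ¬idle) = {Wait, Reset, Hold, Load, Ack, Busy, Store}

{Wait, Reset, Hold, Load, Ack, Busy, Store}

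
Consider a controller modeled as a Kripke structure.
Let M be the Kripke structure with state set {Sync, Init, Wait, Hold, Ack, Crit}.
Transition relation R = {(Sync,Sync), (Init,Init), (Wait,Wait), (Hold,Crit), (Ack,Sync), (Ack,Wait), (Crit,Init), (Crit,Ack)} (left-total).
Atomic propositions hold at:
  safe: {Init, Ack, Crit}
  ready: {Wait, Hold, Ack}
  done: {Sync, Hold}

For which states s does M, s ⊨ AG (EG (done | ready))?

{Sync, Wait, Ack}

Sat(done | ready) = {Sync, Wait, Hold, Ack}
EG (done | ready): greatest fixpoint, start Z0 = {Sync, Wait, Hold, Ack}, keep only states in Sat with some successor in Z. Z1 = {Sync, Wait, Ack}; fixed.
Sat(EG (done | ready)) = {Sync, Wait, Ack}
AG (EG (done | ready)): greatest fixpoint, start Z0 = {Sync, Wait, Ack}, keep only states in Sat with every successor in Z. Already a fixed point.
Sat(AG (EG (done | ready))) = {Sync, Wait, Ack}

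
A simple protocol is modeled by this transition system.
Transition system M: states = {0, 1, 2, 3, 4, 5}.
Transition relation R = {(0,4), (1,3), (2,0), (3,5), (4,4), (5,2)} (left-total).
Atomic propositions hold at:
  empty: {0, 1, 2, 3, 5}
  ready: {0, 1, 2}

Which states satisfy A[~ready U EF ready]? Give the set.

Sat(~ready) = {3, 4, 5}
EF ready: least fixpoint, start Z0 = {0, 1, 2}, add states with some successor in Z. Z1 = {0, 1, 2, 5}; Z2 = {0, 1, 2, 3, 5}; fixed.
Sat(EF ready) = {0, 1, 2, 3, 5}
A[~ready U EF ready]: least fixpoint, start Z0 = Sat(EF ready) = {0, 1, 2, 3, 5}, add states in Sat(~ready) with every successor in Z. Already a fixed point.
Sat(A[~ready U EF ready]) = {0, 1, 2, 3, 5}

{0, 1, 2, 3, 5}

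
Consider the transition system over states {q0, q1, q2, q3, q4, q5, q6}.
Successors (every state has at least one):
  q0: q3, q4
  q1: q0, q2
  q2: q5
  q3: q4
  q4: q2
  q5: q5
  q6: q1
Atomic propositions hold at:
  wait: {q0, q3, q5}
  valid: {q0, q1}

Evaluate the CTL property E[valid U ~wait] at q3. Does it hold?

No

Sat(~wait) = {q1, q2, q4, q6}
E[valid U ~wait]: least fixpoint, start Z0 = Sat(~wait) = {q1, q2, q4, q6}, add states in Sat(valid) with some successor in Z. Z1 = {q0, q1, q2, q4, q6}; fixed.
Sat(E[valid U ~wait]) = {q0, q1, q2, q4, q6}
q3 ∉ Sat(E[valid U ~wait]) = {q0, q1, q2, q4, q6}, so the formula does not hold at q3.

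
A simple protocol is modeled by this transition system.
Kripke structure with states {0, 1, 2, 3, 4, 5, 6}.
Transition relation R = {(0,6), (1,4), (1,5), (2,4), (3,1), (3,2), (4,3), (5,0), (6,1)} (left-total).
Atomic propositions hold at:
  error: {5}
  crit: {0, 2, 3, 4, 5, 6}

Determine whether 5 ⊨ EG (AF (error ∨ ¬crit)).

Yes

Sat(¬crit) = {1}
Sat(error ∨ ¬crit) = {1, 5}
AF (error ∨ ¬crit): least fixpoint, start Z0 = {1, 5}, add states with every successor in Z. Z1 = {1, 5, 6}; Z2 = {0, 1, 5, 6}; fixed.
Sat(AF (error ∨ ¬crit)) = {0, 1, 5, 6}
EG (AF (error ∨ ¬crit)): greatest fixpoint, start Z0 = {0, 1, 5, 6}, keep only states in Sat with some successor in Z. Already a fixed point.
Sat(EG (AF (error ∨ ¬crit))) = {0, 1, 5, 6}
5 ∈ Sat(EG (AF (error ∨ ¬crit))) = {0, 1, 5, 6}, so the formula holds at 5.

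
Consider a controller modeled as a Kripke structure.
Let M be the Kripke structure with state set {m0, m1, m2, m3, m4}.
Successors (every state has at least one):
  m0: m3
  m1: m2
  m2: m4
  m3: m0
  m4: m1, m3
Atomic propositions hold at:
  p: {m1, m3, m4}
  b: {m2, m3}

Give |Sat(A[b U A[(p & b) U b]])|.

Sat(p & b) = {m3}
A[(p & b) U b]: least fixpoint, start Z0 = Sat(b) = {m2, m3}, add states in Sat(p & b) with every successor in Z. Already a fixed point.
Sat(A[(p & b) U b]) = {m2, m3}
A[b U A[(p & b) U b]]: least fixpoint, start Z0 = Sat(A[(p & b) U b]) = {m2, m3}, add states in Sat(b) with every successor in Z. Already a fixed point.
Sat(A[b U A[(p & b) U b]]) = {m2, m3}
|Sat(A[b U A[(p & b) U b]])| = |{m2, m3}| = 2.

2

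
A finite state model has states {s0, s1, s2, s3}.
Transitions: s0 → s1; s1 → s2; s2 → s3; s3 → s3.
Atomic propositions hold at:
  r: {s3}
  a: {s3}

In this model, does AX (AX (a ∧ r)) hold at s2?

Yes

Sat(a ∧ r) = {s3}
Sat(AX (a ∧ r)) = {s : every successor in {s3}} = {s2, s3}
Sat(AX (AX (a ∧ r))) = {s : every successor in {s2, s3}} = {s1, s2, s3}
s2 ∈ Sat(AX (AX (a ∧ r))) = {s1, s2, s3}, so the formula holds at s2.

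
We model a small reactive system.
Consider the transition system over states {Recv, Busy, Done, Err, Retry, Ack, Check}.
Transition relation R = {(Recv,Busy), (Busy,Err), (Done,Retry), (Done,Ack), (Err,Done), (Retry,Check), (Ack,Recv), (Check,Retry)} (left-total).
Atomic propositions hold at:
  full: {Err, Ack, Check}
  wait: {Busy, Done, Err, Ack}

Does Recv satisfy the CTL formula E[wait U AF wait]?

Yes

AF wait: least fixpoint, start Z0 = {Busy, Done, Err, Ack}, add states with every successor in Z. Z1 = {Recv, Busy, Done, Err, Ack}; fixed.
Sat(AF wait) = {Recv, Busy, Done, Err, Ack}
E[wait U AF wait]: least fixpoint, start Z0 = Sat(AF wait) = {Recv, Busy, Done, Err, Ack}, add states in Sat(wait) with some successor in Z. Already a fixed point.
Sat(E[wait U AF wait]) = {Recv, Busy, Done, Err, Ack}
Recv ∈ Sat(E[wait U AF wait]) = {Recv, Busy, Done, Err, Ack}, so the formula holds at Recv.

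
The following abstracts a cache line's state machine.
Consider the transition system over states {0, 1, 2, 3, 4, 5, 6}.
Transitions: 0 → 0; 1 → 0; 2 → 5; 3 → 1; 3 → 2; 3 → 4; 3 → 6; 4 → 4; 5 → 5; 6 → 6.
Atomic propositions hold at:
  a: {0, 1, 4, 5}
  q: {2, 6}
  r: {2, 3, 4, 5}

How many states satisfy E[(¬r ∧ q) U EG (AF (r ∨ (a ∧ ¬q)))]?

Sat(¬r) = {0, 1, 6}
Sat(¬r ∧ q) = {6}
Sat(¬q) = {0, 1, 3, 4, 5}
Sat(a ∧ ¬q) = {0, 1, 4, 5}
Sat(r ∨ (a ∧ ¬q)) = {0, 1, 2, 3, 4, 5}
AF (r ∨ (a ∧ ¬q)): least fixpoint, start Z0 = {0, 1, 2, 3, 4, 5}, add states with every successor in Z. Already a fixed point.
Sat(AF (r ∨ (a ∧ ¬q))) = {0, 1, 2, 3, 4, 5}
EG (AF (r ∨ (a ∧ ¬q))): greatest fixpoint, start Z0 = {0, 1, 2, 3, 4, 5}, keep only states in Sat with some successor in Z. Already a fixed point.
Sat(EG (AF (r ∨ (a ∧ ¬q)))) = {0, 1, 2, 3, 4, 5}
E[(¬r ∧ q) U EG (AF (r ∨ (a ∧ ¬q)))]: least fixpoint, start Z0 = Sat(EG (AF (r ∨ (a ∧ ¬q)))) = {0, 1, 2, 3, 4, 5}, add states in Sat(¬r ∧ q) with some successor in Z. Already a fixed point.
Sat(E[(¬r ∧ q) U EG (AF (r ∨ (a ∧ ¬q)))]) = {0, 1, 2, 3, 4, 5}
|Sat(E[(¬r ∧ q) U EG (AF (r ∨ (a ∧ ¬q)))])| = |{0, 1, 2, 3, 4, 5}| = 6.

6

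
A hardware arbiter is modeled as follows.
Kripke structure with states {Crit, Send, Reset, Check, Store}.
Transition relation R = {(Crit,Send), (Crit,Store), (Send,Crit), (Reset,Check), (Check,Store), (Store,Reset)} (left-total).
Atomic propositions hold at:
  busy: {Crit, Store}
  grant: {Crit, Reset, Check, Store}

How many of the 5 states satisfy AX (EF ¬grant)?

1

Sat(¬grant) = {Send}
EF ¬grant: least fixpoint, start Z0 = {Send}, add states with some successor in Z. Z1 = {Crit, Send}; fixed.
Sat(EF ¬grant) = {Crit, Send}
Sat(AX (EF ¬grant)) = {s : every successor in {Crit, Send}} = {Send}
|Sat(AX (EF ¬grant))| = |{Send}| = 1.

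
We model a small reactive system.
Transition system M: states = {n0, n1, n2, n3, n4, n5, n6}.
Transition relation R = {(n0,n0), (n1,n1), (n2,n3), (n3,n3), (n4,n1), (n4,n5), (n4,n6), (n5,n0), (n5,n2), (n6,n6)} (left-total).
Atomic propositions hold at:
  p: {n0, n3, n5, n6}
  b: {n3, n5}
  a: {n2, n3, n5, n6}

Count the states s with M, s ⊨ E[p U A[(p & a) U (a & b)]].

2

Sat(p & a) = {n3, n5, n6}
Sat(a & b) = {n3, n5}
A[(p & a) U (a & b)]: least fixpoint, start Z0 = Sat((a & b)) = {n3, n5}, add states in Sat(p & a) with every successor in Z. Already a fixed point.
Sat(A[(p & a) U (a & b)]) = {n3, n5}
E[p U A[(p & a) U (a & b)]]: least fixpoint, start Z0 = Sat(A[(p & a) U (a & b)]) = {n3, n5}, add states in Sat(p) with some successor in Z. Already a fixed point.
Sat(E[p U A[(p & a) U (a & b)]]) = {n3, n5}
|Sat(E[p U A[(p & a) U (a & b)]])| = |{n3, n5}| = 2.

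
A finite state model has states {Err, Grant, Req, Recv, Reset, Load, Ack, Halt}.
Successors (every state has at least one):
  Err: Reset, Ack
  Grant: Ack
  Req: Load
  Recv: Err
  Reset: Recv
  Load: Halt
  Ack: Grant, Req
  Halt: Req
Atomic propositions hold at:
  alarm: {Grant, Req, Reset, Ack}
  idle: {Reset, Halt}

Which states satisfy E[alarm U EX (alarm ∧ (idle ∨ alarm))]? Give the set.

{Err, Grant, Ack, Halt}

Sat(idle ∨ alarm) = {Grant, Req, Reset, Ack, Halt}
Sat(alarm ∧ (idle ∨ alarm)) = {Grant, Req, Reset, Ack}
Sat(EX (alarm ∧ (idle ∨ alarm))) = {s : some successor in {Grant, Req, Reset, Ack}} = {Err, Grant, Ack, Halt}
E[alarm U EX (alarm ∧ (idle ∨ alarm))]: least fixpoint, start Z0 = Sat(EX (alarm ∧ (idle ∨ alarm))) = {Err, Grant, Ack, Halt}, add states in Sat(alarm) with some successor in Z. Already a fixed point.
Sat(E[alarm U EX (alarm ∧ (idle ∨ alarm))]) = {Err, Grant, Ack, Halt}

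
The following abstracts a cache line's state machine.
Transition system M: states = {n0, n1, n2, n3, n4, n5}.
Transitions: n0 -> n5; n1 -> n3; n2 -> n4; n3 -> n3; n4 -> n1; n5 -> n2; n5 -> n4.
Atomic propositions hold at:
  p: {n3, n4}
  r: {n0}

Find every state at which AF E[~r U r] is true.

Sat(~r) = {n1, n2, n3, n4, n5}
E[~r U r]: least fixpoint, start Z0 = Sat(r) = {n0}, add states in Sat(~r) with some successor in Z. Already a fixed point.
Sat(E[~r U r]) = {n0}
AF E[~r U r]: least fixpoint, start Z0 = {n0}, add states with every successor in Z. Already a fixed point.
Sat(AF E[~r U r]) = {n0}

{n0}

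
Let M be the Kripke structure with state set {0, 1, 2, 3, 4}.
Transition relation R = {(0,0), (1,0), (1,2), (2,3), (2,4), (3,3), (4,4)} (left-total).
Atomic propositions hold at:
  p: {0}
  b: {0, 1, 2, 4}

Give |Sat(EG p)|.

EG p: greatest fixpoint, start Z0 = {0}, keep only states in Sat with some successor in Z. Already a fixed point.
Sat(EG p) = {0}
|Sat(EG p)| = |{0}| = 1.

1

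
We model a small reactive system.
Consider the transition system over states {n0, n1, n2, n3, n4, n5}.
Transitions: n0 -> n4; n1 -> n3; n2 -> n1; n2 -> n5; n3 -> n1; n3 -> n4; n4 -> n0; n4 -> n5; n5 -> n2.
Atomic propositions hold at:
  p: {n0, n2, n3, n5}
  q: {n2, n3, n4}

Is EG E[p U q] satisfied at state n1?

E[p U q]: least fixpoint, start Z0 = Sat(q) = {n2, n3, n4}, add states in Sat(p) with some successor in Z. Z1 = {n0, n2, n3, n4, n5}; fixed.
Sat(E[p U q]) = {n0, n2, n3, n4, n5}
EG E[p U q]: greatest fixpoint, start Z0 = {n0, n2, n3, n4, n5}, keep only states in Sat with some successor in Z. Already a fixed point.
Sat(EG E[p U q]) = {n0, n2, n3, n4, n5}
n1 ∉ Sat(EG E[p U q]) = {n0, n2, n3, n4, n5}, so the formula does not hold at n1.

No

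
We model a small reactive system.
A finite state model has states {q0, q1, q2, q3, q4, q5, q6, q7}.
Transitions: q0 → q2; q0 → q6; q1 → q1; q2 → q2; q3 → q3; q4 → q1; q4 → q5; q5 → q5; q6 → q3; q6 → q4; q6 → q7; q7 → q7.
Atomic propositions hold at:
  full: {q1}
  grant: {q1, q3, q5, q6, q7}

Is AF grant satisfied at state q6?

Yes

AF grant: least fixpoint, start Z0 = {q1, q3, q5, q6, q7}, add states with every successor in Z. Z1 = {q1, q3, q4, q5, q6, q7}; fixed.
Sat(AF grant) = {q1, q3, q4, q5, q6, q7}
q6 ∈ Sat(AF grant) = {q1, q3, q4, q5, q6, q7}, so the formula holds at q6.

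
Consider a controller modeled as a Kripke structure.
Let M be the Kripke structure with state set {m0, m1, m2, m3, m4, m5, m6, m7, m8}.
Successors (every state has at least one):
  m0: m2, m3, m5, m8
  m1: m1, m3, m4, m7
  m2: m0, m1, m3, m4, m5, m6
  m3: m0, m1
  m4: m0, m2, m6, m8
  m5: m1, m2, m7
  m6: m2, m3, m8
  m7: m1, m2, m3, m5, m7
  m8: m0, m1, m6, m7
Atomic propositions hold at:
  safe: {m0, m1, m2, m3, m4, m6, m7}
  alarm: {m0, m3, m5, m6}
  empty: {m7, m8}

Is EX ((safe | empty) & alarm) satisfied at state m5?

No

Sat(safe | empty) = {m0, m1, m2, m3, m4, m6, m7, m8}
Sat((safe | empty) & alarm) = {m0, m3, m6}
Sat(EX ((safe | empty) & alarm)) = {s : some successor in {m0, m3, m6}} = {m0, m1, m2, m3, m4, m6, m7, m8}
m5 ∉ Sat(EX ((safe | empty) & alarm)) = {m0, m1, m2, m3, m4, m6, m7, m8}, so the formula does not hold at m5.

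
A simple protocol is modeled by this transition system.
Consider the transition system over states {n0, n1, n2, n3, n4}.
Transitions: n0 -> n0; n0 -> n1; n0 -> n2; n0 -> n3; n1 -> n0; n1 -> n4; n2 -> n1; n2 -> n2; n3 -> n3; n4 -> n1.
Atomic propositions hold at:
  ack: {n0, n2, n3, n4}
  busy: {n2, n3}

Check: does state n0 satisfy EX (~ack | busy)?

Sat(~ack) = {n1}
Sat(~ack | busy) = {n1, n2, n3}
Sat(EX (~ack | busy)) = {s : some successor in {n1, n2, n3}} = {n0, n2, n3, n4}
n0 ∈ Sat(EX (~ack | busy)) = {n0, n2, n3, n4}, so the formula holds at n0.

Yes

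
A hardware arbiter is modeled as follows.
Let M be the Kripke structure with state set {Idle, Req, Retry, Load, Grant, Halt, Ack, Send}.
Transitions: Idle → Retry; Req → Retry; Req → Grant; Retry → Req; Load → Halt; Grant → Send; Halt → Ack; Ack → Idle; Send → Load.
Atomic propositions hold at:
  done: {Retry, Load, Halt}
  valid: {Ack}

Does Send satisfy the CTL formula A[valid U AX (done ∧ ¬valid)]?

Yes

Sat(¬valid) = {Idle, Req, Retry, Load, Grant, Halt, Send}
Sat(done ∧ ¬valid) = {Retry, Load, Halt}
Sat(AX (done ∧ ¬valid)) = {s : every successor in {Retry, Load, Halt}} = {Idle, Load, Send}
A[valid U AX (done ∧ ¬valid)]: least fixpoint, start Z0 = Sat(AX (done ∧ ¬valid)) = {Idle, Load, Send}, add states in Sat(valid) with every successor in Z. Z1 = {Idle, Load, Ack, Send}; fixed.
Sat(A[valid U AX (done ∧ ¬valid)]) = {Idle, Load, Ack, Send}
Send ∈ Sat(A[valid U AX (done ∧ ¬valid)]) = {Idle, Load, Ack, Send}, so the formula holds at Send.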